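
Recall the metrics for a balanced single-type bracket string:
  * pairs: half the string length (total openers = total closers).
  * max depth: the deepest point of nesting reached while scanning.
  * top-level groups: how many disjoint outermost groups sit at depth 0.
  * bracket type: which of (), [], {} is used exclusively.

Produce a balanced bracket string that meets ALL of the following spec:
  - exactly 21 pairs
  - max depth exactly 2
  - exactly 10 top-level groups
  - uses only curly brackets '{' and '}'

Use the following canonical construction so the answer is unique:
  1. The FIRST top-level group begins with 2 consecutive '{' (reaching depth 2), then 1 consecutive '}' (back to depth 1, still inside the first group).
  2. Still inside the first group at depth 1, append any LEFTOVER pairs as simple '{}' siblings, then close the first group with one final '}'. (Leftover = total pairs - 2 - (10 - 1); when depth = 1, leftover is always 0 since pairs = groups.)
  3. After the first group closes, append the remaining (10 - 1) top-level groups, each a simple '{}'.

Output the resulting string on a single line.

Answer: {{}{}{}{}{}{}{}{}{}{}{}}{}{}{}{}{}{}{}{}{}

Derivation:
Spec: pairs=21 depth=2 groups=10
Leftover pairs = 21 - 2 - (10-1) = 10
First group: deep chain of depth 2 + 10 sibling pairs
Remaining 9 groups: simple '{}' each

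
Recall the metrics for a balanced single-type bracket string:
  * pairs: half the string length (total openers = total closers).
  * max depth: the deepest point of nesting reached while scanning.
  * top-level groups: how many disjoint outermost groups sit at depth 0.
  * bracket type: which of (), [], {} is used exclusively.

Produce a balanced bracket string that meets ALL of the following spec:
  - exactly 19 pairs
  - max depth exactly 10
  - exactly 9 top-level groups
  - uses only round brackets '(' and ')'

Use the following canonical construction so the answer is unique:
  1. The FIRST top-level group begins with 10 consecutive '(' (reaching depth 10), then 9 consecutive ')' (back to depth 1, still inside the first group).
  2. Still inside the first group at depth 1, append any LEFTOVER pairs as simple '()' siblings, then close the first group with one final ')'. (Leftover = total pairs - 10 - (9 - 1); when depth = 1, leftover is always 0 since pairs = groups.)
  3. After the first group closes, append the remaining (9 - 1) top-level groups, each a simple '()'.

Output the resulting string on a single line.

Answer: (((((((((()))))))))())()()()()()()()()

Derivation:
Spec: pairs=19 depth=10 groups=9
Leftover pairs = 19 - 10 - (9-1) = 1
First group: deep chain of depth 10 + 1 sibling pairs
Remaining 8 groups: simple '()' each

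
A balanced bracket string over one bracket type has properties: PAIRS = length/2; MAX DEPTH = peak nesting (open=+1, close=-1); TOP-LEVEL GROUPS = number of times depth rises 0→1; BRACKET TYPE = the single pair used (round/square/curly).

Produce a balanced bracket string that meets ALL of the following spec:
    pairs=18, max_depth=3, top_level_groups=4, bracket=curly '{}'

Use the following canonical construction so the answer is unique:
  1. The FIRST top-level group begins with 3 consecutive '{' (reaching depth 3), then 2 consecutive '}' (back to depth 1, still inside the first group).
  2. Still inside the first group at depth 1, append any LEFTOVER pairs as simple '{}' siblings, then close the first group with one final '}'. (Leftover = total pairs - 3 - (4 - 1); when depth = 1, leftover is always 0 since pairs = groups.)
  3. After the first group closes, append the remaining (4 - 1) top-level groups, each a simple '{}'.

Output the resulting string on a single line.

Answer: {{{}}{}{}{}{}{}{}{}{}{}{}{}{}}{}{}{}

Derivation:
Spec: pairs=18 depth=3 groups=4
Leftover pairs = 18 - 3 - (4-1) = 12
First group: deep chain of depth 3 + 12 sibling pairs
Remaining 3 groups: simple '{}' each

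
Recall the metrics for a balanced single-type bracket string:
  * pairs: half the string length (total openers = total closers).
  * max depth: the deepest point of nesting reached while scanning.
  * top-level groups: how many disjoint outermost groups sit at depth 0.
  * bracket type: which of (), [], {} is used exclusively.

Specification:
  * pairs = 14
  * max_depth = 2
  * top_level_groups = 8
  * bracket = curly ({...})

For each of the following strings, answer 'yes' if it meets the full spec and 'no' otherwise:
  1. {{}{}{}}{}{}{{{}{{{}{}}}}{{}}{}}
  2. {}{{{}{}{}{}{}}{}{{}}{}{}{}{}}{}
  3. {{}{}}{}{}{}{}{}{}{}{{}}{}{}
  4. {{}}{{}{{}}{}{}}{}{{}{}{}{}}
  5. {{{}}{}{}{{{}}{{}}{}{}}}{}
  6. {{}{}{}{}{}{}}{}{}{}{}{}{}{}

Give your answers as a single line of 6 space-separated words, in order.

String 1 '{{}{}{}}{}{}{{{}{{{}{}}}}{{}}{}}': depth seq [1 2 1 2 1 2 1 0 1 0 1 0 1 2 3 2 3 4 5 4 5 4 3 2 1 2 3 2 1 2 1 0]
  -> pairs=16 depth=5 groups=4 -> no
String 2 '{}{{{}{}{}{}{}}{}{{}}{}{}{}{}}{}': depth seq [1 0 1 2 3 2 3 2 3 2 3 2 3 2 1 2 1 2 3 2 1 2 1 2 1 2 1 2 1 0 1 0]
  -> pairs=16 depth=3 groups=3 -> no
String 3 '{{}{}}{}{}{}{}{}{}{}{{}}{}{}': depth seq [1 2 1 2 1 0 1 0 1 0 1 0 1 0 1 0 1 0 1 0 1 2 1 0 1 0 1 0]
  -> pairs=14 depth=2 groups=11 -> no
String 4 '{{}}{{}{{}}{}{}}{}{{}{}{}{}}': depth seq [1 2 1 0 1 2 1 2 3 2 1 2 1 2 1 0 1 0 1 2 1 2 1 2 1 2 1 0]
  -> pairs=14 depth=3 groups=4 -> no
String 5 '{{{}}{}{}{{{}}{{}}{}{}}}{}': depth seq [1 2 3 2 1 2 1 2 1 2 3 4 3 2 3 4 3 2 3 2 3 2 1 0 1 0]
  -> pairs=13 depth=4 groups=2 -> no
String 6 '{{}{}{}{}{}{}}{}{}{}{}{}{}{}': depth seq [1 2 1 2 1 2 1 2 1 2 1 2 1 0 1 0 1 0 1 0 1 0 1 0 1 0 1 0]
  -> pairs=14 depth=2 groups=8 -> yes

Answer: no no no no no yes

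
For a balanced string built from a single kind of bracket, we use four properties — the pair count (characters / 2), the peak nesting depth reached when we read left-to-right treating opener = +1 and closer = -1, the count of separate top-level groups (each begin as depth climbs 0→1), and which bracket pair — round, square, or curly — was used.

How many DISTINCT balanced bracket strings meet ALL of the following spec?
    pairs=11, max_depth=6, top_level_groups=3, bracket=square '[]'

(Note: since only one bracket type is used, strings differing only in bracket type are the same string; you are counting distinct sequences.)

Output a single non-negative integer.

Answer: 1230

Derivation:
Spec: pairs=11 depth=6 groups=3
Count(depth <= 6) = 11580
Count(depth <= 5) = 10350
Count(depth == 6) = 11580 - 10350 = 1230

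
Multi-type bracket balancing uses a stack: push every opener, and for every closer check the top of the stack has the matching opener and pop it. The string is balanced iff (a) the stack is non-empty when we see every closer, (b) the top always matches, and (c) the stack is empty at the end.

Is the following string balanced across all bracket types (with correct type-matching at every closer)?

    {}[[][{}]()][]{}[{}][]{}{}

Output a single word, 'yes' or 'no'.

Answer: yes

Derivation:
pos 0: push '{'; stack = {
pos 1: '}' matches '{'; pop; stack = (empty)
pos 2: push '['; stack = [
pos 3: push '['; stack = [[
pos 4: ']' matches '['; pop; stack = [
pos 5: push '['; stack = [[
pos 6: push '{'; stack = [[{
pos 7: '}' matches '{'; pop; stack = [[
pos 8: ']' matches '['; pop; stack = [
pos 9: push '('; stack = [(
pos 10: ')' matches '('; pop; stack = [
pos 11: ']' matches '['; pop; stack = (empty)
pos 12: push '['; stack = [
pos 13: ']' matches '['; pop; stack = (empty)
pos 14: push '{'; stack = {
pos 15: '}' matches '{'; pop; stack = (empty)
pos 16: push '['; stack = [
pos 17: push '{'; stack = [{
pos 18: '}' matches '{'; pop; stack = [
pos 19: ']' matches '['; pop; stack = (empty)
pos 20: push '['; stack = [
pos 21: ']' matches '['; pop; stack = (empty)
pos 22: push '{'; stack = {
pos 23: '}' matches '{'; pop; stack = (empty)
pos 24: push '{'; stack = {
pos 25: '}' matches '{'; pop; stack = (empty)
end: stack empty → VALID
Verdict: properly nested → yes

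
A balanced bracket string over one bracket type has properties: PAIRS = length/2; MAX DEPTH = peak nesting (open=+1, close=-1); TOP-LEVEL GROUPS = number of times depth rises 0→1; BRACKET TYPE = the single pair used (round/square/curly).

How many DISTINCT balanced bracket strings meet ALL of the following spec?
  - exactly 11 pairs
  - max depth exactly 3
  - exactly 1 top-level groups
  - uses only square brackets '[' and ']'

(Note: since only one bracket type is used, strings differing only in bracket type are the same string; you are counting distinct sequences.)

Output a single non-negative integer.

Answer: 511

Derivation:
Spec: pairs=11 depth=3 groups=1
Count(depth <= 3) = 512
Count(depth <= 2) = 1
Count(depth == 3) = 512 - 1 = 511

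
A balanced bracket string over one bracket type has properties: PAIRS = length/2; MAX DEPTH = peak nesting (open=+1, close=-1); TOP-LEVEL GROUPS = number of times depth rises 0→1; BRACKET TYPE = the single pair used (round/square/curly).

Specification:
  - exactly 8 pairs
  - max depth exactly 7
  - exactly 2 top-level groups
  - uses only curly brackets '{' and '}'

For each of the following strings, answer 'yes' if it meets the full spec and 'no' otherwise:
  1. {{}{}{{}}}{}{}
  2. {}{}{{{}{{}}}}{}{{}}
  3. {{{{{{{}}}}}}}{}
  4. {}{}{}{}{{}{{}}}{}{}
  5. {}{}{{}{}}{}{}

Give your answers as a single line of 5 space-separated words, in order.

Answer: no no yes no no

Derivation:
String 1 '{{}{}{{}}}{}{}': depth seq [1 2 1 2 1 2 3 2 1 0 1 0 1 0]
  -> pairs=7 depth=3 groups=3 -> no
String 2 '{}{}{{{}{{}}}}{}{{}}': depth seq [1 0 1 0 1 2 3 2 3 4 3 2 1 0 1 0 1 2 1 0]
  -> pairs=10 depth=4 groups=5 -> no
String 3 '{{{{{{{}}}}}}}{}': depth seq [1 2 3 4 5 6 7 6 5 4 3 2 1 0 1 0]
  -> pairs=8 depth=7 groups=2 -> yes
String 4 '{}{}{}{}{{}{{}}}{}{}': depth seq [1 0 1 0 1 0 1 0 1 2 1 2 3 2 1 0 1 0 1 0]
  -> pairs=10 depth=3 groups=7 -> no
String 5 '{}{}{{}{}}{}{}': depth seq [1 0 1 0 1 2 1 2 1 0 1 0 1 0]
  -> pairs=7 depth=2 groups=5 -> no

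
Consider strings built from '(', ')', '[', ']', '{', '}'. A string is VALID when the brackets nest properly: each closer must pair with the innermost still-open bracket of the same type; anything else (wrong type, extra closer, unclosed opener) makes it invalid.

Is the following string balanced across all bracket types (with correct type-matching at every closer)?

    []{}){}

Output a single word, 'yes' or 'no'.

pos 0: push '['; stack = [
pos 1: ']' matches '['; pop; stack = (empty)
pos 2: push '{'; stack = {
pos 3: '}' matches '{'; pop; stack = (empty)
pos 4: saw closer ')' but stack is empty → INVALID
Verdict: unmatched closer ')' at position 4 → no

Answer: no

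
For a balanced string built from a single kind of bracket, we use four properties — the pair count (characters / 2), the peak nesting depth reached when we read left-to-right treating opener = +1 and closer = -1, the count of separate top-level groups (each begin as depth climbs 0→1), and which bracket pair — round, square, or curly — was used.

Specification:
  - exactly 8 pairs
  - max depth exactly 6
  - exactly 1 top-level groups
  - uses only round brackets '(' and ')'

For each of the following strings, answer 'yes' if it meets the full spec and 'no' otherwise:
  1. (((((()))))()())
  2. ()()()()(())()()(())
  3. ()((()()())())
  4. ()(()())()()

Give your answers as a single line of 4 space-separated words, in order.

Answer: yes no no no

Derivation:
String 1 '(((((()))))()())': depth seq [1 2 3 4 5 6 5 4 3 2 1 2 1 2 1 0]
  -> pairs=8 depth=6 groups=1 -> yes
String 2 '()()()()(())()()(())': depth seq [1 0 1 0 1 0 1 0 1 2 1 0 1 0 1 0 1 2 1 0]
  -> pairs=10 depth=2 groups=8 -> no
String 3 '()((()()())())': depth seq [1 0 1 2 3 2 3 2 3 2 1 2 1 0]
  -> pairs=7 depth=3 groups=2 -> no
String 4 '()(()())()()': depth seq [1 0 1 2 1 2 1 0 1 0 1 0]
  -> pairs=6 depth=2 groups=4 -> no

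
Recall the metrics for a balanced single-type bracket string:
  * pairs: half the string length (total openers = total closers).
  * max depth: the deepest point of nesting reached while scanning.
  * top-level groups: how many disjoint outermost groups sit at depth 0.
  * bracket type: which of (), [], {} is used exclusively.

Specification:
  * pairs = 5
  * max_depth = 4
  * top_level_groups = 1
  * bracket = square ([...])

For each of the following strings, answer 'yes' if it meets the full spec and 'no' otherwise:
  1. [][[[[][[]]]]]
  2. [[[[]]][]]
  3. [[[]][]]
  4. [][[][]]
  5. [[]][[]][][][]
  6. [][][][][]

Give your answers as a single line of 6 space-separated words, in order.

String 1 '[][[[[][[]]]]]': depth seq [1 0 1 2 3 4 3 4 5 4 3 2 1 0]
  -> pairs=7 depth=5 groups=2 -> no
String 2 '[[[[]]][]]': depth seq [1 2 3 4 3 2 1 2 1 0]
  -> pairs=5 depth=4 groups=1 -> yes
String 3 '[[[]][]]': depth seq [1 2 3 2 1 2 1 0]
  -> pairs=4 depth=3 groups=1 -> no
String 4 '[][[][]]': depth seq [1 0 1 2 1 2 1 0]
  -> pairs=4 depth=2 groups=2 -> no
String 5 '[[]][[]][][][]': depth seq [1 2 1 0 1 2 1 0 1 0 1 0 1 0]
  -> pairs=7 depth=2 groups=5 -> no
String 6 '[][][][][]': depth seq [1 0 1 0 1 0 1 0 1 0]
  -> pairs=5 depth=1 groups=5 -> no

Answer: no yes no no no no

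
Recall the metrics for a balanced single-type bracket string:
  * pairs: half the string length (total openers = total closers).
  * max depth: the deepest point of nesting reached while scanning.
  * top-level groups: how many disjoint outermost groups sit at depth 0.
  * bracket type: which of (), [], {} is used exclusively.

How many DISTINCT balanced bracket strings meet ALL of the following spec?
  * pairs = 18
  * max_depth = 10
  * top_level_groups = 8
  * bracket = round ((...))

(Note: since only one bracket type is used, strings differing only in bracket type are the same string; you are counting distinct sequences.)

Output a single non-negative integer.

Answer: 192

Derivation:
Spec: pairs=18 depth=10 groups=8
Count(depth <= 10) = 3749452
Count(depth <= 9) = 3749260
Count(depth == 10) = 3749452 - 3749260 = 192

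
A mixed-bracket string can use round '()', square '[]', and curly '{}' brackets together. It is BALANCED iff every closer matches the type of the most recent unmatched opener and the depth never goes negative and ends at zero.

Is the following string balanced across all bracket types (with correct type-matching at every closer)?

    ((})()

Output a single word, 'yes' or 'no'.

Answer: no

Derivation:
pos 0: push '('; stack = (
pos 1: push '('; stack = ((
pos 2: saw closer '}' but top of stack is '(' (expected ')') → INVALID
Verdict: type mismatch at position 2: '}' closes '(' → no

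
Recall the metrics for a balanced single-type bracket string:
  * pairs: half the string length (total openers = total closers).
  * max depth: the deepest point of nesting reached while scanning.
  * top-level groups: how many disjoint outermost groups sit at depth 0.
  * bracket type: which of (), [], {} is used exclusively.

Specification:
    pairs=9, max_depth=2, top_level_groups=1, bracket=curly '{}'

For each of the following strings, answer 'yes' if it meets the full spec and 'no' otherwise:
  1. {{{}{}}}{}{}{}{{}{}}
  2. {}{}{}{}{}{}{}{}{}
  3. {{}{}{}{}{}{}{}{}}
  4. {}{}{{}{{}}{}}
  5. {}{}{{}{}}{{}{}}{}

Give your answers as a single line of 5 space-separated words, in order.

String 1 '{{{}{}}}{}{}{}{{}{}}': depth seq [1 2 3 2 3 2 1 0 1 0 1 0 1 0 1 2 1 2 1 0]
  -> pairs=10 depth=3 groups=5 -> no
String 2 '{}{}{}{}{}{}{}{}{}': depth seq [1 0 1 0 1 0 1 0 1 0 1 0 1 0 1 0 1 0]
  -> pairs=9 depth=1 groups=9 -> no
String 3 '{{}{}{}{}{}{}{}{}}': depth seq [1 2 1 2 1 2 1 2 1 2 1 2 1 2 1 2 1 0]
  -> pairs=9 depth=2 groups=1 -> yes
String 4 '{}{}{{}{{}}{}}': depth seq [1 0 1 0 1 2 1 2 3 2 1 2 1 0]
  -> pairs=7 depth=3 groups=3 -> no
String 5 '{}{}{{}{}}{{}{}}{}': depth seq [1 0 1 0 1 2 1 2 1 0 1 2 1 2 1 0 1 0]
  -> pairs=9 depth=2 groups=5 -> no

Answer: no no yes no no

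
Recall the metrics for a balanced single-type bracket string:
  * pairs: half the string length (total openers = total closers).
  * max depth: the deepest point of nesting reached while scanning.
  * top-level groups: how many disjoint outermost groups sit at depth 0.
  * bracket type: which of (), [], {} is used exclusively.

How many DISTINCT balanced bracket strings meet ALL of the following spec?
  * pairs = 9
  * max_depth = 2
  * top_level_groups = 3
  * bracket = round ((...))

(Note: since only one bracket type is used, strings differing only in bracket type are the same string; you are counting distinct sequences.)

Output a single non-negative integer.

Spec: pairs=9 depth=2 groups=3
Count(depth <= 2) = 28
Count(depth <= 1) = 0
Count(depth == 2) = 28 - 0 = 28

Answer: 28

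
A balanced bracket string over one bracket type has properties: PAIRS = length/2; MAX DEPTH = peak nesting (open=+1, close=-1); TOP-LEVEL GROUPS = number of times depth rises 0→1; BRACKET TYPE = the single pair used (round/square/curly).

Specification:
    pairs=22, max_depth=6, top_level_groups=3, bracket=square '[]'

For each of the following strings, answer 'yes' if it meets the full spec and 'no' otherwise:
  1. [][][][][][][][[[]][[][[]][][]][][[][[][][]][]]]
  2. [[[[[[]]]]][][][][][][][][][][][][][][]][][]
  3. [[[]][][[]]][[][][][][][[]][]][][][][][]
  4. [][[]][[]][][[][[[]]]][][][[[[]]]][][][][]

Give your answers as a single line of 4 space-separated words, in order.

String 1 '[][][][][][][][[[]][[][[]][][]][][[][[][][]][]]]': depth seq [1 0 1 0 1 0 1 0 1 0 1 0 1 0 1 2 3 2 1 2 3 2 3 4 3 2 3 2 3 2 1 2 1 2 3 2 3 4 3 4 3 4 3 2 3 2 1 0]
  -> pairs=24 depth=4 groups=8 -> no
String 2 '[[[[[[]]]]][][][][][][][][][][][][][][]][][]': depth seq [1 2 3 4 5 6 5 4 3 2 1 2 1 2 1 2 1 2 1 2 1 2 1 2 1 2 1 2 1 2 1 2 1 2 1 2 1 2 1 0 1 0 1 0]
  -> pairs=22 depth=6 groups=3 -> yes
String 3 '[[[]][][[]]][[][][][][][[]][]][][][][][]': depth seq [1 2 3 2 1 2 1 2 3 2 1 0 1 2 1 2 1 2 1 2 1 2 1 2 3 2 1 2 1 0 1 0 1 0 1 0 1 0 1 0]
  -> pairs=20 depth=3 groups=7 -> no
String 4 '[][[]][[]][][[][[[]]]][][][[[[]]]][][][][]': depth seq [1 0 1 2 1 0 1 2 1 0 1 0 1 2 1 2 3 4 3 2 1 0 1 0 1 0 1 2 3 4 3 2 1 0 1 0 1 0 1 0 1 0]
  -> pairs=21 depth=4 groups=12 -> no

Answer: no yes no no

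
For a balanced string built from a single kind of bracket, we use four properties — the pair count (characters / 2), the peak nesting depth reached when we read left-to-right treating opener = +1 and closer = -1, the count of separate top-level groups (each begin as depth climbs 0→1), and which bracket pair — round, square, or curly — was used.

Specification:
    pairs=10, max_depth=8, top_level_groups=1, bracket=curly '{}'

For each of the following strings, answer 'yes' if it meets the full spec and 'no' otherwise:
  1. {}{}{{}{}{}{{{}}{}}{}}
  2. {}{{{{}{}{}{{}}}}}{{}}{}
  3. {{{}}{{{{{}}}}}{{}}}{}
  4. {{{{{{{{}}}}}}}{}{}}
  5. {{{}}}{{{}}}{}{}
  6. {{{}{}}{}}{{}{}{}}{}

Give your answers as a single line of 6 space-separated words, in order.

String 1 '{}{}{{}{}{}{{{}}{}}{}}': depth seq [1 0 1 0 1 2 1 2 1 2 1 2 3 4 3 2 3 2 1 2 1 0]
  -> pairs=11 depth=4 groups=3 -> no
String 2 '{}{{{{}{}{}{{}}}}}{{}}{}': depth seq [1 0 1 2 3 4 3 4 3 4 3 4 5 4 3 2 1 0 1 2 1 0 1 0]
  -> pairs=12 depth=5 groups=4 -> no
String 3 '{{{}}{{{{{}}}}}{{}}}{}': depth seq [1 2 3 2 1 2 3 4 5 6 5 4 3 2 1 2 3 2 1 0 1 0]
  -> pairs=11 depth=6 groups=2 -> no
String 4 '{{{{{{{{}}}}}}}{}{}}': depth seq [1 2 3 4 5 6 7 8 7 6 5 4 3 2 1 2 1 2 1 0]
  -> pairs=10 depth=8 groups=1 -> yes
String 5 '{{{}}}{{{}}}{}{}': depth seq [1 2 3 2 1 0 1 2 3 2 1 0 1 0 1 0]
  -> pairs=8 depth=3 groups=4 -> no
String 6 '{{{}{}}{}}{{}{}{}}{}': depth seq [1 2 3 2 3 2 1 2 1 0 1 2 1 2 1 2 1 0 1 0]
  -> pairs=10 depth=3 groups=3 -> no

Answer: no no no yes no no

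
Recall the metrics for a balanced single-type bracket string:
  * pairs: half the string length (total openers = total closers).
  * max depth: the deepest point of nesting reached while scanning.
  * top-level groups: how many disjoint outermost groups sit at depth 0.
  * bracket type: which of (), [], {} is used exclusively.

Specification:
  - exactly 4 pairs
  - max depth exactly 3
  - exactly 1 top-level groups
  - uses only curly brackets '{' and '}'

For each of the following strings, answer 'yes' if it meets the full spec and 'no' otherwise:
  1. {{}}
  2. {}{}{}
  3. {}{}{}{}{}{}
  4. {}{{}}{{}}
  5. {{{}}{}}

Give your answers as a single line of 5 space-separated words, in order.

String 1 '{{}}': depth seq [1 2 1 0]
  -> pairs=2 depth=2 groups=1 -> no
String 2 '{}{}{}': depth seq [1 0 1 0 1 0]
  -> pairs=3 depth=1 groups=3 -> no
String 3 '{}{}{}{}{}{}': depth seq [1 0 1 0 1 0 1 0 1 0 1 0]
  -> pairs=6 depth=1 groups=6 -> no
String 4 '{}{{}}{{}}': depth seq [1 0 1 2 1 0 1 2 1 0]
  -> pairs=5 depth=2 groups=3 -> no
String 5 '{{{}}{}}': depth seq [1 2 3 2 1 2 1 0]
  -> pairs=4 depth=3 groups=1 -> yes

Answer: no no no no yes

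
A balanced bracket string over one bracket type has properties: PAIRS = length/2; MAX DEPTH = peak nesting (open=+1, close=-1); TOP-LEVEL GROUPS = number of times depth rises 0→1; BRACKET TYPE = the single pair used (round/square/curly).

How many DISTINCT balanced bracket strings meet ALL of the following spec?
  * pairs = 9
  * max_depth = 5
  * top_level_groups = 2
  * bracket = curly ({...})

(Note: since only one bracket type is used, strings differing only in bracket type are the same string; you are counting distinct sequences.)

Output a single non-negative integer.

Spec: pairs=9 depth=5 groups=2
Count(depth <= 5) = 1278
Count(depth <= 4) = 910
Count(depth == 5) = 1278 - 910 = 368

Answer: 368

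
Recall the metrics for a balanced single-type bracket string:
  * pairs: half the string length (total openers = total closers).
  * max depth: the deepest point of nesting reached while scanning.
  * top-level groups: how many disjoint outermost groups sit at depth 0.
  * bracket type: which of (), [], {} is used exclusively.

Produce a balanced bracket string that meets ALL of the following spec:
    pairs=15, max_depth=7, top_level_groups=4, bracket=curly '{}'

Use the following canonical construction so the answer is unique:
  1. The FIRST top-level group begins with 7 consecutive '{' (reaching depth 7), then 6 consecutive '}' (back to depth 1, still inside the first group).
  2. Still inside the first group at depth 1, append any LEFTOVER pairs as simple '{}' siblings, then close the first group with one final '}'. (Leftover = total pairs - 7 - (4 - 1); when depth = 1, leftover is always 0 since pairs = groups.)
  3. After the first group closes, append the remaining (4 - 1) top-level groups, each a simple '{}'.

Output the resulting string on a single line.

Answer: {{{{{{{}}}}}}{}{}{}{}{}}{}{}{}

Derivation:
Spec: pairs=15 depth=7 groups=4
Leftover pairs = 15 - 7 - (4-1) = 5
First group: deep chain of depth 7 + 5 sibling pairs
Remaining 3 groups: simple '{}' each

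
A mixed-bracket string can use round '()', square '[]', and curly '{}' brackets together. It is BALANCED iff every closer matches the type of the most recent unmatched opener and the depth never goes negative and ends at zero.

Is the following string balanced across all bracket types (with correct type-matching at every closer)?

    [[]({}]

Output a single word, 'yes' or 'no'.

pos 0: push '['; stack = [
pos 1: push '['; stack = [[
pos 2: ']' matches '['; pop; stack = [
pos 3: push '('; stack = [(
pos 4: push '{'; stack = [({
pos 5: '}' matches '{'; pop; stack = [(
pos 6: saw closer ']' but top of stack is '(' (expected ')') → INVALID
Verdict: type mismatch at position 6: ']' closes '(' → no

Answer: no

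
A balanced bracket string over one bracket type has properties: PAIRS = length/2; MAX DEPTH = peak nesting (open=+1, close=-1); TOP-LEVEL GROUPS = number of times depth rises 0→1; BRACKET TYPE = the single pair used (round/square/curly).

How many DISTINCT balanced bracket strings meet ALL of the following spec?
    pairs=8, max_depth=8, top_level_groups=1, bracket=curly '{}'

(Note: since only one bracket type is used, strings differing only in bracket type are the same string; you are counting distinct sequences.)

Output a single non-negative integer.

Answer: 1

Derivation:
Spec: pairs=8 depth=8 groups=1
Count(depth <= 8) = 429
Count(depth <= 7) = 428
Count(depth == 8) = 429 - 428 = 1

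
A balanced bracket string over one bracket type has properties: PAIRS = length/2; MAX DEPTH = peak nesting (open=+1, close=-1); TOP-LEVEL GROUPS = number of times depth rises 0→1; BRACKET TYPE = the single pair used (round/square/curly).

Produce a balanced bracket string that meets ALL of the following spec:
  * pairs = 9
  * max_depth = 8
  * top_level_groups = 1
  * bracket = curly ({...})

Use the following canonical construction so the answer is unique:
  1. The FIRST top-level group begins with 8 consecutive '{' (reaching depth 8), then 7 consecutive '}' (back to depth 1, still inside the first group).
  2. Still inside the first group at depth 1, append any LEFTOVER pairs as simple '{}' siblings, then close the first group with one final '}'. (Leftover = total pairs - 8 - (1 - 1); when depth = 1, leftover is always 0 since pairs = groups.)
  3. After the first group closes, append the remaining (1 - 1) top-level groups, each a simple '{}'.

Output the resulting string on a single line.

Answer: {{{{{{{{}}}}}}}{}}

Derivation:
Spec: pairs=9 depth=8 groups=1
Leftover pairs = 9 - 8 - (1-1) = 1
First group: deep chain of depth 8 + 1 sibling pairs
Remaining 0 groups: simple '{}' each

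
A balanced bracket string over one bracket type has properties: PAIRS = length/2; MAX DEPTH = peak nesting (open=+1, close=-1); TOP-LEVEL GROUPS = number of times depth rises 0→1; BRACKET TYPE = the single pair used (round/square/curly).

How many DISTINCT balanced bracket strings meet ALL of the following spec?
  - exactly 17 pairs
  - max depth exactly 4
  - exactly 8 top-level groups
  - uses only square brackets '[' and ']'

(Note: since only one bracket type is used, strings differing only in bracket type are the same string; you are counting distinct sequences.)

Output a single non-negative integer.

Answer: 388280

Derivation:
Spec: pairs=17 depth=4 groups=8
Count(depth <= 4) = 720968
Count(depth <= 3) = 332688
Count(depth == 4) = 720968 - 332688 = 388280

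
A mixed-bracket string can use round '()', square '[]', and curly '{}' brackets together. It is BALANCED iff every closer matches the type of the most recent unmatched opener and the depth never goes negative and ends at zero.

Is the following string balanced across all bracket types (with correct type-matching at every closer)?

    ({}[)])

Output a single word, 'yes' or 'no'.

pos 0: push '('; stack = (
pos 1: push '{'; stack = ({
pos 2: '}' matches '{'; pop; stack = (
pos 3: push '['; stack = ([
pos 4: saw closer ')' but top of stack is '[' (expected ']') → INVALID
Verdict: type mismatch at position 4: ')' closes '[' → no

Answer: no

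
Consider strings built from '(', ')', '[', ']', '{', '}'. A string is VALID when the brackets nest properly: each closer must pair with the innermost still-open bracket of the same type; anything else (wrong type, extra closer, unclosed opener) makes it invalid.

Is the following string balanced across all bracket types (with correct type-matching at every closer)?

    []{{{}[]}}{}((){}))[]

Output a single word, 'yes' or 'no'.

Answer: no

Derivation:
pos 0: push '['; stack = [
pos 1: ']' matches '['; pop; stack = (empty)
pos 2: push '{'; stack = {
pos 3: push '{'; stack = {{
pos 4: push '{'; stack = {{{
pos 5: '}' matches '{'; pop; stack = {{
pos 6: push '['; stack = {{[
pos 7: ']' matches '['; pop; stack = {{
pos 8: '}' matches '{'; pop; stack = {
pos 9: '}' matches '{'; pop; stack = (empty)
pos 10: push '{'; stack = {
pos 11: '}' matches '{'; pop; stack = (empty)
pos 12: push '('; stack = (
pos 13: push '('; stack = ((
pos 14: ')' matches '('; pop; stack = (
pos 15: push '{'; stack = ({
pos 16: '}' matches '{'; pop; stack = (
pos 17: ')' matches '('; pop; stack = (empty)
pos 18: saw closer ')' but stack is empty → INVALID
Verdict: unmatched closer ')' at position 18 → no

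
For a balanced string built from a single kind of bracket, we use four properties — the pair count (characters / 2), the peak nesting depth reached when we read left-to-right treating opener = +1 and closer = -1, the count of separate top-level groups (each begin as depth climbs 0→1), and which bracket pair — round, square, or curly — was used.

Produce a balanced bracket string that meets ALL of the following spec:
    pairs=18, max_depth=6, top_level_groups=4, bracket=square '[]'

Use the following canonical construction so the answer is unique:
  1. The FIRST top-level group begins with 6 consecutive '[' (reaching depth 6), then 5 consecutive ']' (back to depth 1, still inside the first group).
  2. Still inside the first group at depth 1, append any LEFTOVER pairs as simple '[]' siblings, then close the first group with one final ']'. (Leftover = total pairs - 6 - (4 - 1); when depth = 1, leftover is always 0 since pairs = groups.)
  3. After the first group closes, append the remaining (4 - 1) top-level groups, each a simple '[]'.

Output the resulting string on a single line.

Spec: pairs=18 depth=6 groups=4
Leftover pairs = 18 - 6 - (4-1) = 9
First group: deep chain of depth 6 + 9 sibling pairs
Remaining 3 groups: simple '[]' each

Answer: [[[[[[]]]]][][][][][][][][][]][][][]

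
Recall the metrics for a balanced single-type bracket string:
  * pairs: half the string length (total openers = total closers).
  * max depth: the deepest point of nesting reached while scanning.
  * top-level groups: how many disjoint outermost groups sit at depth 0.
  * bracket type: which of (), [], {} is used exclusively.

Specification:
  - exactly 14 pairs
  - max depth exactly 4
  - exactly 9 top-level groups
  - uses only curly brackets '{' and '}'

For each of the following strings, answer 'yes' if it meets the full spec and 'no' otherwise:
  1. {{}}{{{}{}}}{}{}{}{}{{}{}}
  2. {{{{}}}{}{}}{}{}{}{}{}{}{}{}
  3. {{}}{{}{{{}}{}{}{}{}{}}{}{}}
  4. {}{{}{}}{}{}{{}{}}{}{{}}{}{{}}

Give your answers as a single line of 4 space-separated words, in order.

String 1 '{{}}{{{}{}}}{}{}{}{}{{}{}}': depth seq [1 2 1 0 1 2 3 2 3 2 1 0 1 0 1 0 1 0 1 0 1 2 1 2 1 0]
  -> pairs=13 depth=3 groups=7 -> no
String 2 '{{{{}}}{}{}}{}{}{}{}{}{}{}{}': depth seq [1 2 3 4 3 2 1 2 1 2 1 0 1 0 1 0 1 0 1 0 1 0 1 0 1 0 1 0]
  -> pairs=14 depth=4 groups=9 -> yes
String 3 '{{}}{{}{{{}}{}{}{}{}{}}{}{}}': depth seq [1 2 1 0 1 2 1 2 3 4 3 2 3 2 3 2 3 2 3 2 3 2 1 2 1 2 1 0]
  -> pairs=14 depth=4 groups=2 -> no
String 4 '{}{{}{}}{}{}{{}{}}{}{{}}{}{{}}': depth seq [1 0 1 2 1 2 1 0 1 0 1 0 1 2 1 2 1 0 1 0 1 2 1 0 1 0 1 2 1 0]
  -> pairs=15 depth=2 groups=9 -> no

Answer: no yes no no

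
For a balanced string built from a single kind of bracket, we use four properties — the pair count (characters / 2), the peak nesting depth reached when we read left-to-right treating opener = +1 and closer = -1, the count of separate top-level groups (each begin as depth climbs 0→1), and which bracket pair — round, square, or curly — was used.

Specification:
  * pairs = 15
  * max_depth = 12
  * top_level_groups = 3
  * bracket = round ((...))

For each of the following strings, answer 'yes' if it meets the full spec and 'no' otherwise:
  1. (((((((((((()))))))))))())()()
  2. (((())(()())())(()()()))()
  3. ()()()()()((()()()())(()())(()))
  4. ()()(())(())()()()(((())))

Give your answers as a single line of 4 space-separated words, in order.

String 1 '(((((((((((()))))))))))())()()': depth seq [1 2 3 4 5 6 7 8 9 10 11 12 11 10 9 8 7 6 5 4 3 2 1 2 1 0 1 0 1 0]
  -> pairs=15 depth=12 groups=3 -> yes
String 2 '(((())(()())())(()()()))()': depth seq [1 2 3 4 3 2 3 4 3 4 3 2 3 2 1 2 3 2 3 2 3 2 1 0 1 0]
  -> pairs=13 depth=4 groups=2 -> no
String 3 '()()()()()((()()()())(()())(()))': depth seq [1 0 1 0 1 0 1 0 1 0 1 2 3 2 3 2 3 2 3 2 1 2 3 2 3 2 1 2 3 2 1 0]
  -> pairs=16 depth=3 groups=6 -> no
String 4 '()()(())(())()()()(((())))': depth seq [1 0 1 0 1 2 1 0 1 2 1 0 1 0 1 0 1 0 1 2 3 4 3 2 1 0]
  -> pairs=13 depth=4 groups=8 -> no

Answer: yes no no no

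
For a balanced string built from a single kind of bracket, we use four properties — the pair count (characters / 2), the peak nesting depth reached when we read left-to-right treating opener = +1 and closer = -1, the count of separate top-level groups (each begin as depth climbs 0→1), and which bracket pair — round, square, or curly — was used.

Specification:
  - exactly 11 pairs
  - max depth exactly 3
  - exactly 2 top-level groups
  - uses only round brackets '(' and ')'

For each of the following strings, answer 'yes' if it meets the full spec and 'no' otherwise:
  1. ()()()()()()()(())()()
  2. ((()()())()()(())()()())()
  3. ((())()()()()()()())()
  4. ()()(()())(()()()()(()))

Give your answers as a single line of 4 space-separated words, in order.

Answer: no no yes no

Derivation:
String 1 '()()()()()()()(())()()': depth seq [1 0 1 0 1 0 1 0 1 0 1 0 1 0 1 2 1 0 1 0 1 0]
  -> pairs=11 depth=2 groups=10 -> no
String 2 '((()()())()()(())()()())()': depth seq [1 2 3 2 3 2 3 2 1 2 1 2 1 2 3 2 1 2 1 2 1 2 1 0 1 0]
  -> pairs=13 depth=3 groups=2 -> no
String 3 '((())()()()()()()())()': depth seq [1 2 3 2 1 2 1 2 1 2 1 2 1 2 1 2 1 2 1 0 1 0]
  -> pairs=11 depth=3 groups=2 -> yes
String 4 '()()(()())(()()()()(()))': depth seq [1 0 1 0 1 2 1 2 1 0 1 2 1 2 1 2 1 2 1 2 3 2 1 0]
  -> pairs=12 depth=3 groups=4 -> no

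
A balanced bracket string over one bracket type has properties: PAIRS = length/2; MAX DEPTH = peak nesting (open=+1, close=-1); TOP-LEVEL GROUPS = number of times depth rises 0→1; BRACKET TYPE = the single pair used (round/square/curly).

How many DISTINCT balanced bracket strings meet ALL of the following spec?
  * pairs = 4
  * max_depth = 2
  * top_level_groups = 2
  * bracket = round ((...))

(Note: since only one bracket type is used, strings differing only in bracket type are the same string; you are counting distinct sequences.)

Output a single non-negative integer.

Answer: 3

Derivation:
Spec: pairs=4 depth=2 groups=2
Count(depth <= 2) = 3
Count(depth <= 1) = 0
Count(depth == 2) = 3 - 0 = 3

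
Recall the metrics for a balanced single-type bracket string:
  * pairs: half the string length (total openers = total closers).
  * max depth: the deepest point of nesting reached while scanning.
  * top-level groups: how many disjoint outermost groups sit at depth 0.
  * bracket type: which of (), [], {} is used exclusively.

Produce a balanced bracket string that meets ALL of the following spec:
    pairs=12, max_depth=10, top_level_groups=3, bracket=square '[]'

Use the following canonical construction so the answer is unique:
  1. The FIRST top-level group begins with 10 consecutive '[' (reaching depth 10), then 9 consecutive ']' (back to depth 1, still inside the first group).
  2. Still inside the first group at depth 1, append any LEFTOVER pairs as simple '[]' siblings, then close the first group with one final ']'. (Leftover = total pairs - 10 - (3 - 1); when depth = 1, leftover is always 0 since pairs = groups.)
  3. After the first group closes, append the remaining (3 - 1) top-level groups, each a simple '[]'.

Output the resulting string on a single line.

Spec: pairs=12 depth=10 groups=3
Leftover pairs = 12 - 10 - (3-1) = 0
First group: deep chain of depth 10 + 0 sibling pairs
Remaining 2 groups: simple '[]' each

Answer: [[[[[[[[[[]]]]]]]]]][][]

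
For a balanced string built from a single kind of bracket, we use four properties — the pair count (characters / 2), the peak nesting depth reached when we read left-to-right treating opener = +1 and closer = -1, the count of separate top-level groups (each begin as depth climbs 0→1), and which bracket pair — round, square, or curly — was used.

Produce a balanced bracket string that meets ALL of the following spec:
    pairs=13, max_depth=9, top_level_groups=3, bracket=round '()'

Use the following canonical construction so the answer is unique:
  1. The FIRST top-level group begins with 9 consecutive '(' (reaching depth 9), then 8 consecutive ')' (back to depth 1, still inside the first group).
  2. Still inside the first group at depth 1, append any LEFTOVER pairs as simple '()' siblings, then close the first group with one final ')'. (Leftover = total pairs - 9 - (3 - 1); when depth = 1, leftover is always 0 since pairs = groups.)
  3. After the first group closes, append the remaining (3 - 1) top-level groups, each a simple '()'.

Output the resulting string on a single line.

Answer: ((((((((())))))))()())()()

Derivation:
Spec: pairs=13 depth=9 groups=3
Leftover pairs = 13 - 9 - (3-1) = 2
First group: deep chain of depth 9 + 2 sibling pairs
Remaining 2 groups: simple '()' each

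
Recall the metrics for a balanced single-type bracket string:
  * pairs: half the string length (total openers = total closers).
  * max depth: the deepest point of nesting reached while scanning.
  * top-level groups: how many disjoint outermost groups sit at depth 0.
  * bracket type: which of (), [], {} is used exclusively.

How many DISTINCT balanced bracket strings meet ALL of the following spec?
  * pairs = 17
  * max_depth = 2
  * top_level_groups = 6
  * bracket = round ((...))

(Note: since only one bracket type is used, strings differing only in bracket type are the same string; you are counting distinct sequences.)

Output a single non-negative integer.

Answer: 4368

Derivation:
Spec: pairs=17 depth=2 groups=6
Count(depth <= 2) = 4368
Count(depth <= 1) = 0
Count(depth == 2) = 4368 - 0 = 4368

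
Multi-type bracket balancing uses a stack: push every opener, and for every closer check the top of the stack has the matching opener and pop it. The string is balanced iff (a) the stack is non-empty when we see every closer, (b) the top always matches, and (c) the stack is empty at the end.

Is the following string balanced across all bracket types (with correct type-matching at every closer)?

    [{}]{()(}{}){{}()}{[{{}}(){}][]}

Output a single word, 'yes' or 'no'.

pos 0: push '['; stack = [
pos 1: push '{'; stack = [{
pos 2: '}' matches '{'; pop; stack = [
pos 3: ']' matches '['; pop; stack = (empty)
pos 4: push '{'; stack = {
pos 5: push '('; stack = {(
pos 6: ')' matches '('; pop; stack = {
pos 7: push '('; stack = {(
pos 8: saw closer '}' but top of stack is '(' (expected ')') → INVALID
Verdict: type mismatch at position 8: '}' closes '(' → no

Answer: no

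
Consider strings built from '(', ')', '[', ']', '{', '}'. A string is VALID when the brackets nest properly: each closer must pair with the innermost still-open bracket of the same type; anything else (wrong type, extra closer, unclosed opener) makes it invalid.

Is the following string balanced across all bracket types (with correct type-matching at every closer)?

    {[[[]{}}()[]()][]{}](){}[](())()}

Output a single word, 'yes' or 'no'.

Answer: no

Derivation:
pos 0: push '{'; stack = {
pos 1: push '['; stack = {[
pos 2: push '['; stack = {[[
pos 3: push '['; stack = {[[[
pos 4: ']' matches '['; pop; stack = {[[
pos 5: push '{'; stack = {[[{
pos 6: '}' matches '{'; pop; stack = {[[
pos 7: saw closer '}' but top of stack is '[' (expected ']') → INVALID
Verdict: type mismatch at position 7: '}' closes '[' → no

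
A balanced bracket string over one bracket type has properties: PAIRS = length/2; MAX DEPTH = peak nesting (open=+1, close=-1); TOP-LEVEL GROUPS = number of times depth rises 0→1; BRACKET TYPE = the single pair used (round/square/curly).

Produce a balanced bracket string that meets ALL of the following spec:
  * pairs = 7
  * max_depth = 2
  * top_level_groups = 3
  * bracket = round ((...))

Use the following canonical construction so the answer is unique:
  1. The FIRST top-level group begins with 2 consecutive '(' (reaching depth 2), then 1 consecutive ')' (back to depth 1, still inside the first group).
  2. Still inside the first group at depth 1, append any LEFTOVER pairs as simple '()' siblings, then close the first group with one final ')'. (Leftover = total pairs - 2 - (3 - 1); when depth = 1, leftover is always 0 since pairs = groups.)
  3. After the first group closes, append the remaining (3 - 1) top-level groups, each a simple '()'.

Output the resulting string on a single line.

Spec: pairs=7 depth=2 groups=3
Leftover pairs = 7 - 2 - (3-1) = 3
First group: deep chain of depth 2 + 3 sibling pairs
Remaining 2 groups: simple '()' each

Answer: (()()()())()()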